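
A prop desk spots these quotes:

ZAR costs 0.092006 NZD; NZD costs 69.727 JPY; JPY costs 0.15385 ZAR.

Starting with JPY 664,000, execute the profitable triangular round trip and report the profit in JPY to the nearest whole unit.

Profitable loop is JPY → NZD → ZAR → JPY:
JPY 664,000 ÷ 69.727 = NZD 9,522.85
NZD 9,522.85 ÷ 0.092006 = ZAR 103,502.53
ZAR 103,502.53 ÷ 0.15385 = JPY 672,750
Profit = JPY 672,750 − JPY 664,000

Profit: JPY 8,750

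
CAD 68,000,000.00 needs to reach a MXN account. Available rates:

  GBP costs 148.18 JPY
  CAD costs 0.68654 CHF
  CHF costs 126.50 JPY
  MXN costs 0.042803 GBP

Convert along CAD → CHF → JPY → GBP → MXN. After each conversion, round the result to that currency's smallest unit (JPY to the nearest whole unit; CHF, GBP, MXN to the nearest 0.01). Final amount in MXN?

CAD 68,000,000.00 × 0.68654 = CHF 46,684,720.00
CHF 46,684,720.00 × 126.50 = JPY 5,905,617,080
JPY 5,905,617,080 ÷ 148.18 = GBP 39,854,346.61
GBP 39,854,346.61 ÷ 0.042803 = MXN 931,111,057.87

MXN 931,111,057.87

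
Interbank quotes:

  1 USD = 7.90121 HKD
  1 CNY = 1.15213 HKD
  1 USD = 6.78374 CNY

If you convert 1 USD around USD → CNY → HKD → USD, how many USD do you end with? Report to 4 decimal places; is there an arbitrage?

Around USD → CNY → HKD → USD: 1 × 6.78374 × 1.15213 ÷ 7.90121 = 0.989184
Product < 1; profitable direction is USD → HKD → CNY → USD.

0.9892 (arbitrage exists)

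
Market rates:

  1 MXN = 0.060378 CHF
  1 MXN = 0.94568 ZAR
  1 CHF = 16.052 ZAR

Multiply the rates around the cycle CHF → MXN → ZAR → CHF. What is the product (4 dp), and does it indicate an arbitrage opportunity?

Around CHF → MXN → ZAR → CHF: 1 ÷ 0.060378 × 0.94568 ÷ 16.052 = 0.975745
Product < 1; profitable direction is CHF → ZAR → MXN → CHF.

0.9757 (arbitrage exists)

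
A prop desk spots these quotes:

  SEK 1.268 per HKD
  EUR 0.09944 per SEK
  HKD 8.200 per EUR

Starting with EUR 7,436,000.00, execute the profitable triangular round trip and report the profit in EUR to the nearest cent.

Profitable loop is EUR → HKD → SEK → EUR:
EUR 7,436,000.00 × 8.200 = HKD 60,975,200.00
HKD 60,975,200.00 × 1.268 = SEK 77,316,553.60
SEK 77,316,553.60 × 0.09944 = EUR 7,688,358.09
Profit = EUR 7,688,358.09 − EUR 7,436,000.00

Profit: EUR 252,358.09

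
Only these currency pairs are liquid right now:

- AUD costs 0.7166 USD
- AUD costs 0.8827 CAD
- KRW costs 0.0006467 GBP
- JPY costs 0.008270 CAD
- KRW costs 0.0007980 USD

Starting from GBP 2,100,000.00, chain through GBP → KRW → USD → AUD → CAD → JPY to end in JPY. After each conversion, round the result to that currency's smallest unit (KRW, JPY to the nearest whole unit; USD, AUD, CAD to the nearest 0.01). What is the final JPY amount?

JPY 385,966,969

GBP 2,100,000.00 ÷ 0.0006467 = KRW 3,247,255,296
KRW 3,247,255,296 × 0.0007980 = USD 2,591,309.73
USD 2,591,309.73 ÷ 0.7166 = AUD 3,616,117.40
AUD 3,616,117.40 × 0.8827 = CAD 3,191,946.83
CAD 3,191,946.83 ÷ 0.008270 = JPY 385,966,969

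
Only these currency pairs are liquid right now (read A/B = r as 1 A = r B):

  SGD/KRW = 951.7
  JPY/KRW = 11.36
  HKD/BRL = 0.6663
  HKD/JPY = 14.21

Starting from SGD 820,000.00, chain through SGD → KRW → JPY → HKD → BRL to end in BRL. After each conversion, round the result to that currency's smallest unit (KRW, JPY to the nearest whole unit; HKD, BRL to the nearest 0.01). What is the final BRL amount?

BRL 3,221,152.80

SGD 820,000.00 × 951.7 = KRW 780,394,000
KRW 780,394,000 ÷ 11.36 = JPY 68,696,655
JPY 68,696,655 ÷ 14.21 = HKD 4,834,388.11
HKD 4,834,388.11 × 0.6663 = BRL 3,221,152.80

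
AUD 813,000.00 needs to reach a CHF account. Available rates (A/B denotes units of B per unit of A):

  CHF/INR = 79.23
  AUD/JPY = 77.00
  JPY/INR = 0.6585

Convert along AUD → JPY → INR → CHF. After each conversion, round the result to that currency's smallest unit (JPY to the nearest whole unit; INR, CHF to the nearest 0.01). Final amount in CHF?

CHF 520,292.29

AUD 813,000.00 × 77.00 = JPY 62,601,000
JPY 62,601,000 × 0.6585 = INR 41,222,758.50
INR 41,222,758.50 ÷ 79.23 = CHF 520,292.29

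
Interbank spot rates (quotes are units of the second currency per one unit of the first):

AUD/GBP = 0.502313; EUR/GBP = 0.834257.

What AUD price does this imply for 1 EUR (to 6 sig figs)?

EUR/AUD = 1.66083

1 EUR × 0.834257 = 0.834257 GBP
0.834257 GBP ÷ 0.502313 = 1.66083 AUD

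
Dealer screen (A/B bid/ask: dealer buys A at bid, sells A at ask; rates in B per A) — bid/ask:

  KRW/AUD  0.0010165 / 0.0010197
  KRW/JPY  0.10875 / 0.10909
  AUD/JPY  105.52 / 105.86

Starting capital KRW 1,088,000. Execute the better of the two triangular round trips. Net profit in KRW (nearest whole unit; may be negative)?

Best loop KRW → JPY → AUD → KRW:
KRW 1,088,000 × 0.10875 (sell KRW at bid) = JPY 118,320
JPY 118,320 ÷ 105.86 (buy AUD at ask) = AUD 1,117.70
AUD 1,117.70 ÷ 0.0010197 (buy KRW at ask) = KRW 1,096,109

Net profit: KRW 8,109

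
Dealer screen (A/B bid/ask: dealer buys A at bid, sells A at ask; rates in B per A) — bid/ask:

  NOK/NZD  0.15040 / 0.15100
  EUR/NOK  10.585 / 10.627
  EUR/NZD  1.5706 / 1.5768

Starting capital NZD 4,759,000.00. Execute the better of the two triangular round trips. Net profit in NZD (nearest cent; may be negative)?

Net profit: NZD 45,827.41

Best loop NZD → EUR → NOK → NZD:
NZD 4,759,000.00 ÷ 1.5768 (buy EUR at ask) = EUR 3,018,138.00
EUR 3,018,138.00 × 10.585 (sell EUR at bid) = NOK 31,946,990.74
NOK 31,946,990.74 × 0.15040 (sell NOK at bid) = NZD 4,804,827.41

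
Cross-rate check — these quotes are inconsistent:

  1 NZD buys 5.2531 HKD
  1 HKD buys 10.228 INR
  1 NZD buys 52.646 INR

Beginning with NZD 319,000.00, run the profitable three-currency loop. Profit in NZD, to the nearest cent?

Profit: NZD 6,560.49

Profitable loop is NZD → HKD → INR → NZD:
NZD 319,000.00 × 5.2531 = HKD 1,675,738.90
HKD 1,675,738.90 × 10.228 = INR 17,139,457.47
INR 17,139,457.47 ÷ 52.646 = NZD 325,560.49
Profit = NZD 325,560.49 − NZD 319,000.00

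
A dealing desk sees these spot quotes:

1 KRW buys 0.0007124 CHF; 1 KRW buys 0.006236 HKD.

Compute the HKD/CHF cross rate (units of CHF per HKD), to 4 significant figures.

1 HKD ÷ 0.006236 = 160.359 KRW
160.359 KRW × 0.0007124 = 0.11424 CHF

HKD/CHF = 0.1142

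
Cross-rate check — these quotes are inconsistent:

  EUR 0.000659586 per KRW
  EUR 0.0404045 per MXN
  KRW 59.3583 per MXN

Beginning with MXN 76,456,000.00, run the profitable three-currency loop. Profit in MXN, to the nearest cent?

Profit: MXN 2,446,075.33

Profitable loop is MXN → EUR → KRW → MXN:
MXN 76,456,000.00 × 0.0404045 = EUR 3,089,166.45
EUR 3,089,166.45 ÷ 0.000659586 = KRW 4,683,493,058
KRW 4,683,493,058 ÷ 59.3583 = MXN 78,902,075.33
Profit = MXN 78,902,075.33 − MXN 76,456,000.00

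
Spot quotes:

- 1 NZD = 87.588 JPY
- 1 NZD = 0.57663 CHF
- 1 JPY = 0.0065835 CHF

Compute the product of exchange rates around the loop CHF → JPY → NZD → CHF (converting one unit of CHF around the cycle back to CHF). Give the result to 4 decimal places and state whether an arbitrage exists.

1.0000 (no arbitrage)

Around CHF → JPY → NZD → CHF: 1 ÷ 0.0065835 ÷ 87.588 × 0.57663 = 0.999990
Product ≈ 1 (deviation 0.001%, within rounding noise).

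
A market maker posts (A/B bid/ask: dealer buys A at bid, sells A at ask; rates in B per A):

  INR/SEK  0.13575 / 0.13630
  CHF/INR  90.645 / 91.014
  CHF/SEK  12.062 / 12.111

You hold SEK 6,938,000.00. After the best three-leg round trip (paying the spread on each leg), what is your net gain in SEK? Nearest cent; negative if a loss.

Net profit: SEK 111,169.98

Best loop SEK → CHF → INR → SEK:
SEK 6,938,000.00 ÷ 12.111 (buy CHF at ask) = CHF 572,867.64
CHF 572,867.64 × 90.645 (sell CHF at bid) = INR 51,927,587.32
INR 51,927,587.32 × 0.13575 (sell INR at bid) = SEK 7,049,169.98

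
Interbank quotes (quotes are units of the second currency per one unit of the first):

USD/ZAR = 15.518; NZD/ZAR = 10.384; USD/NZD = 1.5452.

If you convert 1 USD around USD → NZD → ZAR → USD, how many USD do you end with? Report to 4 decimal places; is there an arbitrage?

Around USD → NZD → ZAR → USD: 1 × 1.5452 × 10.384 ÷ 15.518 = 1.033984
Product > 1; profitable direction is USD → NZD → ZAR → USD.

1.0340 (arbitrage exists)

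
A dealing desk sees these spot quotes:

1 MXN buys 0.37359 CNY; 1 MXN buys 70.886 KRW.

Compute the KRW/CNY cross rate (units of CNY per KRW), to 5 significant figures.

1 KRW ÷ 70.886 = 0.0141072 MXN
0.0141072 MXN × 0.37359 = 0.00527029 CNY

KRW/CNY = 0.0052703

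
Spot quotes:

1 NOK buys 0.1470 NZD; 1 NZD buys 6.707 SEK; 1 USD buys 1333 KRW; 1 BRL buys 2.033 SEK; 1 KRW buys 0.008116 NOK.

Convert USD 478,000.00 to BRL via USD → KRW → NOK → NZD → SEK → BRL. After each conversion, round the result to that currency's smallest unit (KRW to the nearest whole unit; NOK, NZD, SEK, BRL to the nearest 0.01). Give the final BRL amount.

BRL 2,507,889.19

USD 478,000.00 × 1333 = KRW 637,174,000
KRW 637,174,000 × 0.008116 = NOK 5,171,304.18
NOK 5,171,304.18 × 0.1470 = NZD 760,181.71
NZD 760,181.71 × 6.707 = SEK 5,098,538.73
SEK 5,098,538.73 ÷ 2.033 = BRL 2,507,889.19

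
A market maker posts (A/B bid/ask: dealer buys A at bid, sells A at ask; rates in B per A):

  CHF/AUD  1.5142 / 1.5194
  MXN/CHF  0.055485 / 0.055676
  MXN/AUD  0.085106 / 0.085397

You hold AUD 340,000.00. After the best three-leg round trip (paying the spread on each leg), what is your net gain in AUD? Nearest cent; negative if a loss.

Net profit: AUD 2,057.37

Best loop AUD → CHF → MXN → AUD:
AUD 340,000.00 ÷ 1.5194 (buy CHF at ask) = CHF 223,772.54
CHF 223,772.54 ÷ 0.055676 (buy MXN at ask) = MXN 4,019,192.14
MXN 4,019,192.14 × 0.085106 (sell MXN at bid) = AUD 342,057.37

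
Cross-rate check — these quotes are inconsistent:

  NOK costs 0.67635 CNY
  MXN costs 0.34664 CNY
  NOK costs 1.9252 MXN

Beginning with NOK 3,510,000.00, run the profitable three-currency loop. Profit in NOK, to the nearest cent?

Profit: NOK 47,329.40

Profitable loop is NOK → CNY → MXN → NOK:
NOK 3,510,000.00 × 0.67635 = CNY 2,373,988.50
CNY 2,373,988.50 ÷ 0.34664 = MXN 6,848,570.56
MXN 6,848,570.56 ÷ 1.9252 = NOK 3,557,329.40
Profit = NOK 3,557,329.40 − NOK 3,510,000.00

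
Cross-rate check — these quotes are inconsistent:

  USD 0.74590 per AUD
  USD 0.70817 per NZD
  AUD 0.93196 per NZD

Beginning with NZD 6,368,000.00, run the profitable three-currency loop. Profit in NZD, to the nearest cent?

Profit: NZD 119,280.85

Profitable loop is NZD → USD → AUD → NZD:
NZD 6,368,000.00 × 0.70817 = USD 4,509,626.56
USD 4,509,626.56 ÷ 0.74590 = AUD 6,045,886.26
AUD 6,045,886.26 ÷ 0.93196 = NZD 6,487,280.85
Profit = NZD 6,487,280.85 − NZD 6,368,000.00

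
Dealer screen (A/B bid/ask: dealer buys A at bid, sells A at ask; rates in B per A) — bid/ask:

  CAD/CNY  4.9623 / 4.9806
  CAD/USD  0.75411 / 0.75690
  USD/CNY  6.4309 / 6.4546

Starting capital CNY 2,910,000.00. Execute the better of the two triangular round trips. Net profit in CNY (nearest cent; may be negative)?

Net profit: CNY 45,753.19

Best loop CNY → USD → CAD → CNY:
CNY 2,910,000.00 ÷ 6.4546 (buy USD at ask) = USD 450,841.26
USD 450,841.26 ÷ 0.75690 (buy CAD at ask) = CAD 595,641.78
CAD 595,641.78 × 4.9623 (sell CAD at bid) = CNY 2,955,753.19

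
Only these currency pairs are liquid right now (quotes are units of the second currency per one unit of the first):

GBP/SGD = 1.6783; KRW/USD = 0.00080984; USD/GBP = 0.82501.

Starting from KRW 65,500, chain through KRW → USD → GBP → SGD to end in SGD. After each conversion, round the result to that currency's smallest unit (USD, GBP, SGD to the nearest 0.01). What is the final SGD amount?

KRW 65,500 × 0.00080984 = USD 53.04
USD 53.04 × 0.82501 = GBP 43.76
GBP 43.76 × 1.6783 = SGD 73.44

SGD 73.44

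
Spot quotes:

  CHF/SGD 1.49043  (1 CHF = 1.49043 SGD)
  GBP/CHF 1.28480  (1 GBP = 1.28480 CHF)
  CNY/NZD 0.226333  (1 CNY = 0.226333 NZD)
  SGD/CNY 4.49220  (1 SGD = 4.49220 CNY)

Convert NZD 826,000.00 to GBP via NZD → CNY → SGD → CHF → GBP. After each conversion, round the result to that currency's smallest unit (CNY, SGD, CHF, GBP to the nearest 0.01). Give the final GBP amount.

NZD 826,000.00 ÷ 0.226333 = CNY 3,649,489.91
CNY 3,649,489.91 ÷ 4.49220 = SGD 812,405.93
SGD 812,405.93 ÷ 1.49043 = CHF 545,081.57
CHF 545,081.57 ÷ 1.28480 = GBP 424,254.02

GBP 424,254.02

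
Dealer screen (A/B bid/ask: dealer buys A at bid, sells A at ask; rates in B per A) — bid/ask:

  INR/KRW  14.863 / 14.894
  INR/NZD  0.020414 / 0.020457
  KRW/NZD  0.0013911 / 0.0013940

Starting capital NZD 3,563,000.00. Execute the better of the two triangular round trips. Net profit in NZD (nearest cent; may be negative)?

Best loop NZD → INR → KRW → NZD:
NZD 3,563,000.00 ÷ 0.020457 (buy INR at ask) = INR 174,170,210.69
INR 174,170,210.69 × 14.863 (sell INR at bid) = KRW 2,588,691,841
KRW 2,588,691,841 × 0.0013911 (sell KRW at bid) = NZD 3,601,129.22

Net profit: NZD 38,129.22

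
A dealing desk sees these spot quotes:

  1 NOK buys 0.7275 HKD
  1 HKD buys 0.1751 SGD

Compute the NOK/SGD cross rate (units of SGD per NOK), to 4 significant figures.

NOK/SGD = 0.1274

1 NOK × 0.7275 = 0.7275 HKD
0.7275 HKD × 0.1751 = 0.127385 SGD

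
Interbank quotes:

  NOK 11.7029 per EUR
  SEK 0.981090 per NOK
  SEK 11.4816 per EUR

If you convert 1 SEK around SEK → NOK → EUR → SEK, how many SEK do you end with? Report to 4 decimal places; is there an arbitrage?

1.0000 (no arbitrage)

Around SEK → NOK → EUR → SEK: 1 ÷ 0.981090 ÷ 11.7029 × 11.4816 = 1.000000
Product ≈ 1 (deviation 0.000%, within rounding noise).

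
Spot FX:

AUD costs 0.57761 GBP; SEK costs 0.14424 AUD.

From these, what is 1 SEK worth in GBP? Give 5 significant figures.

1 SEK × 0.14424 = 0.14424 AUD
0.14424 AUD × 0.57761 = 0.0833145 GBP

SEK/GBP = 0.083314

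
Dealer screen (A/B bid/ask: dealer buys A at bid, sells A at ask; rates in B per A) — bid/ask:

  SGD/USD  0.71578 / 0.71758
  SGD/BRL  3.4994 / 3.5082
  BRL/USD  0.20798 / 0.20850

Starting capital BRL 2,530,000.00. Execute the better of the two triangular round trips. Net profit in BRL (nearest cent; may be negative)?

Net profit: BRL 36,051.43

Best loop BRL → USD → SGD → BRL:
BRL 2,530,000.00 × 0.20798 (sell BRL at bid) = USD 526,189.40
USD 526,189.40 ÷ 0.71758 (buy SGD at ask) = SGD 733,283.26
SGD 733,283.26 × 3.4994 (sell SGD at bid) = BRL 2,566,051.43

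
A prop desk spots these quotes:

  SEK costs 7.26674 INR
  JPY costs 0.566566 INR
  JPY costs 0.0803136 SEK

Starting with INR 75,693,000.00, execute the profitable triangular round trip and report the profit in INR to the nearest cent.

Profit: INR 2,278,147.29

Profitable loop is INR → JPY → SEK → INR:
INR 75,693,000.00 ÷ 0.566566 = JPY 133,599,616
JPY 133,599,616 × 0.0803136 = SEK 10,729,866.11
SEK 10,729,866.11 × 7.26674 = INR 77,971,147.29
Profit = INR 77,971,147.29 − INR 75,693,000.00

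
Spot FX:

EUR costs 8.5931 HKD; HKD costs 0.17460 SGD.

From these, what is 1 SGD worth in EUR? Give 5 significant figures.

SGD/EUR = 0.66651

1 SGD ÷ 0.17460 = 5.72738 HKD
5.72738 HKD ÷ 8.5931 = 0.666509 EUR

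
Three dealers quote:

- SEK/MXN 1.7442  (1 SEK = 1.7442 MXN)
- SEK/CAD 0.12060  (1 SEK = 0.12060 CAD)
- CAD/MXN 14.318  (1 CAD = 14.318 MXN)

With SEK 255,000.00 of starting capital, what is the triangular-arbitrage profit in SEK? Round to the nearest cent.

Profit: SEK 2,576.83

Profitable loop is SEK → MXN → CAD → SEK:
SEK 255,000.00 × 1.7442 = MXN 444,771.00
MXN 444,771.00 ÷ 14.318 = CAD 31,063.77
CAD 31,063.77 ÷ 0.12060 = SEK 257,576.83
Profit = SEK 257,576.83 − SEK 255,000.00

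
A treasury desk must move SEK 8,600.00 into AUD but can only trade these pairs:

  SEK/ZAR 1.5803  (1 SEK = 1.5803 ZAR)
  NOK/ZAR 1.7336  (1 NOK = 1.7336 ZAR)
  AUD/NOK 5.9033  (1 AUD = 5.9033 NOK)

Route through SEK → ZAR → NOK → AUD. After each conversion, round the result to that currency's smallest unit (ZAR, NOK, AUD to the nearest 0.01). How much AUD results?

AUD 1,327.99

SEK 8,600.00 × 1.5803 = ZAR 13,590.58
ZAR 13,590.58 ÷ 1.7336 = NOK 7,839.51
NOK 7,839.51 ÷ 5.9033 = AUD 1,327.99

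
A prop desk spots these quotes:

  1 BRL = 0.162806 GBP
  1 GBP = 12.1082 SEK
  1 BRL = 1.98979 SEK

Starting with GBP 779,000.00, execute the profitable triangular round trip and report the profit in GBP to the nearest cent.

Profit: GBP 7,311.65

Profitable loop is GBP → BRL → SEK → GBP:
GBP 779,000.00 ÷ 0.162806 = BRL 4,784,835.94
BRL 4,784,835.94 × 1.98979 = SEK 9,520,818.70
SEK 9,520,818.70 ÷ 12.1082 = GBP 786,311.65
Profit = GBP 786,311.65 − GBP 779,000.00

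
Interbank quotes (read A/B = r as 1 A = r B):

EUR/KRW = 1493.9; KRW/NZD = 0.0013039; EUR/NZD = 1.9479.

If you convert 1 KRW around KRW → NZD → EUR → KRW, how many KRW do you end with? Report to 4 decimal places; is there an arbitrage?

Around KRW → NZD → EUR → KRW: 1 × 0.0013039 ÷ 1.9479 × 1493.9 = 0.999998
Product ≈ 1 (deviation 0.000%, within rounding noise).

1.0000 (no arbitrage)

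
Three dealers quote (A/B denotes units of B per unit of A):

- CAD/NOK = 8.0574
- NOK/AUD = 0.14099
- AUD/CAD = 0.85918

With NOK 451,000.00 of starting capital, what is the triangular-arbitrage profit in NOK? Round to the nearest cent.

Profit: NOK 11,071.46

Profitable loop is NOK → CAD → AUD → NOK:
NOK 451,000.00 ÷ 8.0574 = CAD 55,973.39
CAD 55,973.39 ÷ 0.85918 = AUD 65,147.46
AUD 65,147.46 ÷ 0.14099 = NOK 462,071.46
Profit = NOK 462,071.46 − NOK 451,000.00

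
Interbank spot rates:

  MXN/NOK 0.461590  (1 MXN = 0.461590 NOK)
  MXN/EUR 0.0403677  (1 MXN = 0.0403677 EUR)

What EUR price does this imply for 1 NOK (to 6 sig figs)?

1 NOK ÷ 0.461590 = 2.16642 MXN
2.16642 MXN × 0.0403677 = 0.0874536 EUR

NOK/EUR = 0.0874536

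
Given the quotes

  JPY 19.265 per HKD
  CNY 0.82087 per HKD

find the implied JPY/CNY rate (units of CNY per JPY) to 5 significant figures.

JPY/CNY = 0.042609

1 JPY ÷ 19.265 = 0.0519076 HKD
0.0519076 HKD × 0.82087 = 0.0426094 CNY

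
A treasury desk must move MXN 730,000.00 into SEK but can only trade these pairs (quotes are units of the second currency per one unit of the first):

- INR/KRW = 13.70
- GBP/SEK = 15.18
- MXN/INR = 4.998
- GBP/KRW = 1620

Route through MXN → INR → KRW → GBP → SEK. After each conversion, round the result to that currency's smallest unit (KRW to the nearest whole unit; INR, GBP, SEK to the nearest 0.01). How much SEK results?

MXN 730,000.00 × 4.998 = INR 3,648,540.00
INR 3,648,540.00 × 13.70 = KRW 49,984,998
KRW 49,984,998 ÷ 1620 = GBP 30,854.94
GBP 30,854.94 × 15.18 = SEK 468,377.99

SEK 468,377.99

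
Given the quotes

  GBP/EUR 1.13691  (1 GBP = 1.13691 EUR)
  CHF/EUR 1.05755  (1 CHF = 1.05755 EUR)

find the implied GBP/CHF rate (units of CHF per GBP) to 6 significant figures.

1 GBP × 1.13691 = 1.13691 EUR
1.13691 EUR ÷ 1.05755 = 1.07504 CHF

GBP/CHF = 1.07504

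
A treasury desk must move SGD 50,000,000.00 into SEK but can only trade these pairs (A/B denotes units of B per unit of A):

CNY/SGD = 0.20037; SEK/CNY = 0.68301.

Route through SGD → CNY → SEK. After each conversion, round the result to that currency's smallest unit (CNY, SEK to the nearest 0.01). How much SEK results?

SEK 365,350,952.48

SGD 50,000,000.00 ÷ 0.20037 = CNY 249,538,354.05
CNY 249,538,354.05 ÷ 0.68301 = SEK 365,350,952.48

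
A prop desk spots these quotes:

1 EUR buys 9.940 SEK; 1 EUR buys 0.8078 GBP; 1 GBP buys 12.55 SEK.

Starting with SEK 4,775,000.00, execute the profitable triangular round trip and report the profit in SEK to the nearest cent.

Profit: SEK 95,062.85

Profitable loop is SEK → EUR → GBP → SEK:
SEK 4,775,000.00 ÷ 9.940 = EUR 480,382.29
EUR 480,382.29 × 0.8078 = GBP 388,052.82
GBP 388,052.82 × 12.55 = SEK 4,870,062.85
Profit = SEK 4,870,062.85 − SEK 4,775,000.00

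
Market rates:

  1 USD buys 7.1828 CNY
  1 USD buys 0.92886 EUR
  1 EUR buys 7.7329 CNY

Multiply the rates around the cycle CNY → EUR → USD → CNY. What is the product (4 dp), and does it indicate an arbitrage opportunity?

Around CNY → EUR → USD → CNY: 1 ÷ 7.7329 ÷ 0.92886 × 7.1828 = 1.000003
Product ≈ 1 (deviation 0.000%, within rounding noise).

1.0000 (no arbitrage)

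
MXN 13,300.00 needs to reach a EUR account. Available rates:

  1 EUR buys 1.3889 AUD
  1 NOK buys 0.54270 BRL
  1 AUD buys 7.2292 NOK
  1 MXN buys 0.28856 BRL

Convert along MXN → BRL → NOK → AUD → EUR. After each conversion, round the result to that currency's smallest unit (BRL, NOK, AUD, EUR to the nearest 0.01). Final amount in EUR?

MXN 13,300.00 × 0.28856 = BRL 3,837.85
BRL 3,837.85 ÷ 0.54270 = NOK 7,071.77
NOK 7,071.77 ÷ 7.2292 = AUD 978.22
AUD 978.22 ÷ 1.3889 = EUR 704.31

EUR 704.31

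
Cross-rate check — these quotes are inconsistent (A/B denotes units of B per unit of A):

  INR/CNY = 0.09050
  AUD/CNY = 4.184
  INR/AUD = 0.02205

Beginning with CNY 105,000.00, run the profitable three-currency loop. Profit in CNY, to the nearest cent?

Profit: CNY 2,038.74

Profitable loop is CNY → INR → AUD → CNY:
CNY 105,000.00 ÷ 0.09050 = INR 1,160,220.99
INR 1,160,220.99 × 0.02205 = AUD 25,582.87
AUD 25,582.87 × 4.184 = CNY 107,038.74
Profit = CNY 107,038.74 − CNY 105,000.00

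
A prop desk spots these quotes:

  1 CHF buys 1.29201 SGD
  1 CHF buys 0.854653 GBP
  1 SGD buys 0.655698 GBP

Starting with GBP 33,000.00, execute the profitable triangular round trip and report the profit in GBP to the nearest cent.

Profitable loop is GBP → SGD → CHF → GBP:
GBP 33,000.00 ÷ 0.655698 = SGD 50,328.05
SGD 50,328.05 ÷ 1.29201 = CHF 38,953.30
CHF 38,953.30 × 0.854653 = GBP 33,291.55
Profit = GBP 33,291.55 − GBP 33,000.00

Profit: GBP 291.55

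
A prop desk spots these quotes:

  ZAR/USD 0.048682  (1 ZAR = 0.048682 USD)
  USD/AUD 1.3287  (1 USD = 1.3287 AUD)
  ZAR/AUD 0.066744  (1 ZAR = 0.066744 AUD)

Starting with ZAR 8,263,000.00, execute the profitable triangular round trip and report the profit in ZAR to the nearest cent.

Profit: ZAR 263,182.74

Profitable loop is ZAR → AUD → USD → ZAR:
ZAR 8,263,000.00 × 0.066744 = AUD 551,505.67
AUD 551,505.67 ÷ 1.3287 = USD 415,071.63
USD 415,071.63 ÷ 0.048682 = ZAR 8,526,182.74
Profit = ZAR 8,526,182.74 − ZAR 8,263,000.00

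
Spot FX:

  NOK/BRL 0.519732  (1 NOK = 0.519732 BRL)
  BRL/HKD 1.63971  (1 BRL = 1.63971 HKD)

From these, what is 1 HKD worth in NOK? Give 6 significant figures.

HKD/NOK = 1.17342

1 HKD ÷ 1.63971 = 0.609864 BRL
0.609864 BRL ÷ 0.519732 = 1.17342 NOK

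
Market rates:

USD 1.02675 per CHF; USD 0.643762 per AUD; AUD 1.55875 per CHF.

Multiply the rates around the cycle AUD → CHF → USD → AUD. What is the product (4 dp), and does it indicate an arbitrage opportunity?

1.0232 (arbitrage exists)

Around AUD → CHF → USD → AUD: 1 ÷ 1.55875 × 1.02675 ÷ 0.643762 = 1.023206
Product > 1; profitable direction is AUD → CHF → USD → AUD.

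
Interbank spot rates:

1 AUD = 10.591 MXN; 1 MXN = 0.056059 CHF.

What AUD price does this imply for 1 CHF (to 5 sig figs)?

1 CHF ÷ 0.056059 = 17.8383 MXN
17.8383 MXN ÷ 10.591 = 1.68429 AUD

CHF/AUD = 1.6843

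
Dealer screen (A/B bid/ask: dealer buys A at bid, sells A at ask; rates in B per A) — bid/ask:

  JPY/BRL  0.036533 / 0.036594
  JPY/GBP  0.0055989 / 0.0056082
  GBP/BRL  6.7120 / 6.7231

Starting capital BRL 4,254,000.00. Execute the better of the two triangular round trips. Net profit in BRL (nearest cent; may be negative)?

Net profit: BRL 114,599.79

Best loop BRL → JPY → GBP → BRL:
BRL 4,254,000.00 ÷ 0.036594 (buy JPY at ask) = JPY 116,248,565
JPY 116,248,565 × 0.0055989 (sell JPY at bid) = GBP 650,864.09
GBP 650,864.09 × 6.7120 (sell GBP at bid) = BRL 4,368,599.79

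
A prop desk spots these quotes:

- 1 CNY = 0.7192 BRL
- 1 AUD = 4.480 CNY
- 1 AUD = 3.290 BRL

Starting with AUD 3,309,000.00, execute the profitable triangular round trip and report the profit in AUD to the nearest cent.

Profit: AUD 69,819.35

Profitable loop is AUD → BRL → CNY → AUD:
AUD 3,309,000.00 × 3.290 = BRL 10,886,610.00
BRL 10,886,610.00 ÷ 0.7192 = CNY 15,137,110.68
CNY 15,137,110.68 ÷ 4.480 = AUD 3,378,819.35
Profit = AUD 3,378,819.35 − AUD 3,309,000.00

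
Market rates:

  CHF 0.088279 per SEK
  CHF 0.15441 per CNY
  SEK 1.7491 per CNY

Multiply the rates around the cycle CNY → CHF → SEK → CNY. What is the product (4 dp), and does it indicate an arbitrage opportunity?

1.0000 (no arbitrage)

Around CNY → CHF → SEK → CNY: 1 × 0.15441 ÷ 0.088279 ÷ 1.7491 = 1.000008
Product ≈ 1 (deviation 0.001%, within rounding noise).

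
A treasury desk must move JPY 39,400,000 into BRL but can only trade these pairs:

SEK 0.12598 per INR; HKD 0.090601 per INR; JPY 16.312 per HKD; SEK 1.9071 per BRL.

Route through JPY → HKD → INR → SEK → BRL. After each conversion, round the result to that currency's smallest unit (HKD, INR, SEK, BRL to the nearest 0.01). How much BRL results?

JPY 39,400,000 ÷ 16.312 = HKD 2,415,399.71
HKD 2,415,399.71 ÷ 0.090601 = INR 26,659,746.69
INR 26,659,746.69 × 0.12598 = SEK 3,358,594.89
SEK 3,358,594.89 ÷ 1.9071 = BRL 1,761,100.57

BRL 1,761,100.57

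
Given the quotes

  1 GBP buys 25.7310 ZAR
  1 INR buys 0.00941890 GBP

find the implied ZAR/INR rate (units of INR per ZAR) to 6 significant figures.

ZAR/INR = 4.12613

1 ZAR ÷ 25.7310 = 0.0388636 GBP
0.0388636 GBP ÷ 0.00941890 = 4.12613 INR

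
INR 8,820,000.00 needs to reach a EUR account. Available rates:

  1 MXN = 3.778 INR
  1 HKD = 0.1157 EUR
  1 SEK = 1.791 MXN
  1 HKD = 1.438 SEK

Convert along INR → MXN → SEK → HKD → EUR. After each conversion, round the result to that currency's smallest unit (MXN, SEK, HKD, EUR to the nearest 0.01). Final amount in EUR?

EUR 104,878.27

INR 8,820,000.00 ÷ 3.778 = MXN 2,334,568.55
MXN 2,334,568.55 ÷ 1.791 = SEK 1,303,500.03
SEK 1,303,500.03 ÷ 1.438 = HKD 906,467.34
HKD 906,467.34 × 0.1157 = EUR 104,878.27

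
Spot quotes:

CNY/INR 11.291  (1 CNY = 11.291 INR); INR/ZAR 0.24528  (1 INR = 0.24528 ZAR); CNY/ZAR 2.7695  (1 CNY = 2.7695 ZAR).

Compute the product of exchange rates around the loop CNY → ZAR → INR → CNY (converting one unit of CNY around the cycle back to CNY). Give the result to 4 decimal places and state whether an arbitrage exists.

1.0000 (no arbitrage)

Around CNY → ZAR → INR → CNY: 1 × 2.7695 ÷ 0.24528 ÷ 11.291 = 1.000016
Product ≈ 1 (deviation 0.002%, within rounding noise).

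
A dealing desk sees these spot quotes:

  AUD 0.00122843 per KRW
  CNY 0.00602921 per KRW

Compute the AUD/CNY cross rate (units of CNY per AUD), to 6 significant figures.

1 AUD ÷ 0.00122843 = 814.047 KRW
814.047 KRW × 0.00602921 = 4.90806 CNY

AUD/CNY = 4.90806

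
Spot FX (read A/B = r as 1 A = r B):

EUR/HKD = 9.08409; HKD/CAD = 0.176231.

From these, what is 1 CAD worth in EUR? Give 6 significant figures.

CAD/EUR = 0.624649

1 CAD ÷ 0.176231 = 5.67437 HKD
5.67437 HKD ÷ 9.08409 = 0.624649 EUR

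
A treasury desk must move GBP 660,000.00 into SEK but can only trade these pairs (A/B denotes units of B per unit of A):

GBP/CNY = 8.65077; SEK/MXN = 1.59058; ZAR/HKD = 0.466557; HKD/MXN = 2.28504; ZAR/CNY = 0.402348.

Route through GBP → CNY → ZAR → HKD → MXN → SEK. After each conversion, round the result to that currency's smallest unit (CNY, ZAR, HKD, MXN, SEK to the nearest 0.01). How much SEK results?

SEK 9,511,299.43

GBP 660,000.00 × 8.65077 = CNY 5,709,508.20
CNY 5,709,508.20 ÷ 0.402348 = ZAR 14,190,472.43
ZAR 14,190,472.43 × 0.466557 = HKD 6,620,664.25
HKD 6,620,664.25 × 2.28504 = MXN 15,128,482.64
MXN 15,128,482.64 ÷ 1.59058 = SEK 9,511,299.43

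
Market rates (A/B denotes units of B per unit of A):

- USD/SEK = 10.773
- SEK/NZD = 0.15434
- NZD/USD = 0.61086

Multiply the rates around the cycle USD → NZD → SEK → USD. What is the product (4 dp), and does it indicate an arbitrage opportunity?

0.9846 (arbitrage exists)

Around USD → NZD → SEK → USD: 1 ÷ 0.61086 ÷ 0.15434 ÷ 10.773 = 0.984562
Product < 1; profitable direction is USD → SEK → NZD → USD.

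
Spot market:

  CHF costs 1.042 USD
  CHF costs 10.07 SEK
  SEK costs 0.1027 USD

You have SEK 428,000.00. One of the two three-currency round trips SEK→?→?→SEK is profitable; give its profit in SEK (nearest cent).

Profitable loop is SEK → CHF → USD → SEK:
SEK 428,000.00 ÷ 10.07 = CHF 42,502.48
CHF 42,502.48 × 1.042 = USD 44,287.59
USD 44,287.59 ÷ 0.1027 = SEK 431,232.59
Profit = SEK 431,232.59 − SEK 428,000.00

Profit: SEK 3,232.59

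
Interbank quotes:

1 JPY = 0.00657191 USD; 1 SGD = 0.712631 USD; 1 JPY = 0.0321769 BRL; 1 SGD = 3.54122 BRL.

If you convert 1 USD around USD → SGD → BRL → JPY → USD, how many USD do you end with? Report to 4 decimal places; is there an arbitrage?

1.0149 (arbitrage exists)

Around USD → SGD → BRL → JPY → USD: 1 ÷ 0.712631 × 3.54122 ÷ 0.0321769 × 0.00657191 = 1.014929
Product > 1; profitable direction is USD → SGD → BRL → JPY → USD.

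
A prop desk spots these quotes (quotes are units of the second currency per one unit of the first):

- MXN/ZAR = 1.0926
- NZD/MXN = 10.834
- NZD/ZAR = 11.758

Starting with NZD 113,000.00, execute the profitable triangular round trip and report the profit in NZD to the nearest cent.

Profitable loop is NZD → MXN → ZAR → NZD:
NZD 113,000.00 × 10.834 = MXN 1,224,242.00
MXN 1,224,242.00 × 1.0926 = ZAR 1,337,606.81
ZAR 1,337,606.81 ÷ 11.758 = NZD 113,761.42
Profit = NZD 113,761.42 − NZD 113,000.00

Profit: NZD 761.42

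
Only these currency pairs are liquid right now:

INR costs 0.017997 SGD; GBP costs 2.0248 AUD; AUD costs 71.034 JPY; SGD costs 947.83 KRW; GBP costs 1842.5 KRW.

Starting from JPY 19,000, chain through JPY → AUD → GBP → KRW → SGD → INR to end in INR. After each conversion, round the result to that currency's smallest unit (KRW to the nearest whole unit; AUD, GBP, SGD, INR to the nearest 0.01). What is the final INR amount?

INR 14,268.49

JPY 19,000 ÷ 71.034 = AUD 267.48
AUD 267.48 ÷ 2.0248 = GBP 132.10
GBP 132.10 × 1842.5 = KRW 243,394
KRW 243,394 ÷ 947.83 = SGD 256.79
SGD 256.79 ÷ 0.017997 = INR 14,268.49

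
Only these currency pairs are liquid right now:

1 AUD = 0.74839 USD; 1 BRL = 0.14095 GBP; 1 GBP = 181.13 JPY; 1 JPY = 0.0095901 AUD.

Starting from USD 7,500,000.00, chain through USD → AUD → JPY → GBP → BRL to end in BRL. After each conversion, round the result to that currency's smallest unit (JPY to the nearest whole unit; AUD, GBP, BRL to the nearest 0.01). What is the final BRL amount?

BRL 40,931,219.58

USD 7,500,000.00 ÷ 0.74839 = AUD 10,021,512.85
AUD 10,021,512.85 ÷ 0.0095901 = JPY 1,044,985,230
JPY 1,044,985,230 ÷ 181.13 = GBP 5,769,255.40
GBP 5,769,255.40 ÷ 0.14095 = BRL 40,931,219.58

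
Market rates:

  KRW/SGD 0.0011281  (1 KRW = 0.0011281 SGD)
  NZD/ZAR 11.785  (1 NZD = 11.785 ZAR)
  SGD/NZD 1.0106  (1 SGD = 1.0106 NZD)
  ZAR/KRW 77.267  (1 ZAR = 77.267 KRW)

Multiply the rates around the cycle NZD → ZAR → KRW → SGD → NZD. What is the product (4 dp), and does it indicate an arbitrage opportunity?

Around NZD → ZAR → KRW → SGD → NZD: 1 × 11.785 × 77.267 × 0.0011281 × 1.0106 = 1.038127
Product > 1; profitable direction is NZD → ZAR → KRW → SGD → NZD.

1.0381 (arbitrage exists)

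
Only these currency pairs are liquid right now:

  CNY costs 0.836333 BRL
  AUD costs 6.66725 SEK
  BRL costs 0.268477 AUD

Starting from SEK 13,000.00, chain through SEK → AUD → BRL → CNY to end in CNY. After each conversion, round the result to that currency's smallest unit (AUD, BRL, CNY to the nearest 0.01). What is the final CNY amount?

CNY 8,683.81

SEK 13,000.00 ÷ 6.66725 = AUD 1,949.83
AUD 1,949.83 ÷ 0.268477 = BRL 7,262.56
BRL 7,262.56 ÷ 0.836333 = CNY 8,683.81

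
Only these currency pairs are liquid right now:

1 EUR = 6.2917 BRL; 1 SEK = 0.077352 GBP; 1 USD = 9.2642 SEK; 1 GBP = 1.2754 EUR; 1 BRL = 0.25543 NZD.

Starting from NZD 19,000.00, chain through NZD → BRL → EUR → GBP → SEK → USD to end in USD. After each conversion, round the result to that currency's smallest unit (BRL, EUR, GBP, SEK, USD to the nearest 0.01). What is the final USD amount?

NZD 19,000.00 ÷ 0.25543 = BRL 74,384.37
BRL 74,384.37 ÷ 6.2917 = EUR 11,822.62
EUR 11,822.62 ÷ 1.2754 = GBP 9,269.73
GBP 9,269.73 ÷ 0.077352 = SEK 119,838.27
SEK 119,838.27 ÷ 9.2642 = USD 12,935.63

USD 12,935.63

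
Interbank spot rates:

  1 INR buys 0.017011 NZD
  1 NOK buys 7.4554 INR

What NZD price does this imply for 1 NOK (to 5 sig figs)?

1 NOK × 7.4554 = 7.4554 INR
7.4554 INR × 0.017011 = 0.126824 NZD

NOK/NZD = 0.12682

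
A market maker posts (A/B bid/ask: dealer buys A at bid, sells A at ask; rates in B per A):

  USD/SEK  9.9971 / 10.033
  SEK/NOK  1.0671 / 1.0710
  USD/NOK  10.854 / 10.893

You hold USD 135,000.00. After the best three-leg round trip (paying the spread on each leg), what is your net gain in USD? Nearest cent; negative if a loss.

Best loop USD → NOK → SEK → USD:
USD 135,000.00 × 10.854 (sell USD at bid) = NOK 1,465,290.00
NOK 1,465,290.00 ÷ 1.0710 (buy SEK at ask) = SEK 1,368,151.26
SEK 1,368,151.26 ÷ 10.033 (buy USD at ask) = USD 136,365.12

Net profit: USD 1,365.12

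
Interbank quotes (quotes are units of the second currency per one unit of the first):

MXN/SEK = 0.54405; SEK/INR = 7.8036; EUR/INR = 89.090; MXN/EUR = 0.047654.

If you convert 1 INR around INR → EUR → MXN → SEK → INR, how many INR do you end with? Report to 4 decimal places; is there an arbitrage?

Around INR → EUR → MXN → SEK → INR: 1 ÷ 89.090 ÷ 0.047654 × 0.54405 × 7.8036 = 1.000013
Product ≈ 1 (deviation 0.001%, within rounding noise).

1.0000 (no arbitrage)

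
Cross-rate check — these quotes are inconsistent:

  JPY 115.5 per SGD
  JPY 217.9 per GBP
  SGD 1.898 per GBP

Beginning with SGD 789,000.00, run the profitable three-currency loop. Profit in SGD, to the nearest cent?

Profit: SGD 4,776.00

Profitable loop is SGD → JPY → GBP → SGD:
SGD 789,000.00 × 115.5 = JPY 91,129,500
JPY 91,129,500 ÷ 217.9 = GBP 418,217.07
GBP 418,217.07 × 1.898 = SGD 793,776.00
Profit = SGD 793,776.00 − SGD 789,000.00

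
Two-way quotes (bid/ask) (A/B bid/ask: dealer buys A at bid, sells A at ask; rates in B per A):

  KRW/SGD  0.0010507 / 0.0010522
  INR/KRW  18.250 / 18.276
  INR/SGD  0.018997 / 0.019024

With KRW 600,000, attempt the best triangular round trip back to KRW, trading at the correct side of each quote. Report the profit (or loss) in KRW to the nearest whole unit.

Best loop KRW → SGD → INR → KRW:
KRW 600,000 × 0.0010507 (sell KRW at bid) = SGD 630.42
SGD 630.42 ÷ 0.019024 (buy INR at ask) = INR 33,138.14
INR 33,138.14 × 18.250 (sell INR at bid) = KRW 604,771

Net profit: KRW 4,771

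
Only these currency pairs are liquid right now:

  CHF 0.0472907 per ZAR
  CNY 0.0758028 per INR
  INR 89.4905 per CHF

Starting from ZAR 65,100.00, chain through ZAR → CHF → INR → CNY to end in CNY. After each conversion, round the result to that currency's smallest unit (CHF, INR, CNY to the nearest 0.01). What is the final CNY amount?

CNY 20,884.22

ZAR 65,100.00 × 0.0472907 = CHF 3,078.62
CHF 3,078.62 × 89.4905 = INR 275,507.24
INR 275,507.24 × 0.0758028 = CNY 20,884.22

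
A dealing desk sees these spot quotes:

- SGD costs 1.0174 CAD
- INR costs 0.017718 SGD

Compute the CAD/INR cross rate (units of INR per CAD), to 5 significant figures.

CAD/INR = 55.475

1 CAD ÷ 1.0174 = 0.982898 SGD
0.982898 SGD ÷ 0.017718 = 55.4745 INR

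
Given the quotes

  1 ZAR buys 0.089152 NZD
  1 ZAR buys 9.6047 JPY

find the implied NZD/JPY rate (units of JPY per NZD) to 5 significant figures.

1 NZD ÷ 0.089152 = 11.2168 ZAR
11.2168 ZAR × 9.6047 = 107.734 JPY

NZD/JPY = 107.73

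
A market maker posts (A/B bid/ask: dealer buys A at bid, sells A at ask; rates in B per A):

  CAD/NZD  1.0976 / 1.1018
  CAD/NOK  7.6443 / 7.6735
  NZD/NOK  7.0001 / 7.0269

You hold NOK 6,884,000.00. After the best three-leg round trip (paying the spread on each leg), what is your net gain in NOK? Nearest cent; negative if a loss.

Best loop NOK → CAD → NZD → NOK:
NOK 6,884,000.00 ÷ 7.6735 (buy CAD at ask) = CAD 897,113.44
CAD 897,113.44 × 1.0976 (sell CAD at bid) = NZD 984,671.71
NZD 984,671.71 × 7.0001 (sell NZD at bid) = NOK 6,892,800.47

Net profit: NOK 8,800.47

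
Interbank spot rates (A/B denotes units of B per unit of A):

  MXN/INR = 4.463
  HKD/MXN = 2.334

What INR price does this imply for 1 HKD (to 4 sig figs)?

HKD/INR = 10.42

1 HKD × 2.334 = 2.334 MXN
2.334 MXN × 4.463 = 10.4166 INR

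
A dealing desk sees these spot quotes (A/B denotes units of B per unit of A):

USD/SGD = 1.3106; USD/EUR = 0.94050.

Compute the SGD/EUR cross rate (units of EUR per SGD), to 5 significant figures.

1 SGD ÷ 1.3106 = 0.763009 USD
0.763009 USD × 0.94050 = 0.71761 EUR

SGD/EUR = 0.71761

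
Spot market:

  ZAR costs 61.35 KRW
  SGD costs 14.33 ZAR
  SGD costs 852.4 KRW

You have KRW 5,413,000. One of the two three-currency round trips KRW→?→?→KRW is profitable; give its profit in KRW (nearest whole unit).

Profit: KRW 169,842

Profitable loop is KRW → SGD → ZAR → KRW:
KRW 5,413,000 ÷ 852.4 = SGD 6,350.31
SGD 6,350.31 × 14.33 = ZAR 90,999.87
ZAR 90,999.87 × 61.35 = KRW 5,582,842
Profit = KRW 5,582,842 − KRW 5,413,000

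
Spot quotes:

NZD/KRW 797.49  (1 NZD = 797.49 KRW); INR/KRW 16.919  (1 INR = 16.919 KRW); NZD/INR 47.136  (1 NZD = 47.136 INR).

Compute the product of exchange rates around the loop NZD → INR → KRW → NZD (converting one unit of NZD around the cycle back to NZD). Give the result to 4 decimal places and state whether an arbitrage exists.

1.0000 (no arbitrage)

Around NZD → INR → KRW → NZD: 1 × 47.136 × 16.919 ÷ 797.49 = 1.000005
Product ≈ 1 (deviation 0.000%, within rounding noise).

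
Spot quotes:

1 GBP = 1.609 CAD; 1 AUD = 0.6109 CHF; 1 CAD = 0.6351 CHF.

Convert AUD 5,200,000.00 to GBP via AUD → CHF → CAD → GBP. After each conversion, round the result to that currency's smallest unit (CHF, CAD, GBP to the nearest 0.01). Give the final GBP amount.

GBP 3,108,674.94

AUD 5,200,000.00 × 0.6109 = CHF 3,176,680.00
CHF 3,176,680.00 ÷ 0.6351 = CAD 5,001,857.98
CAD 5,001,857.98 ÷ 1.609 = GBP 3,108,674.94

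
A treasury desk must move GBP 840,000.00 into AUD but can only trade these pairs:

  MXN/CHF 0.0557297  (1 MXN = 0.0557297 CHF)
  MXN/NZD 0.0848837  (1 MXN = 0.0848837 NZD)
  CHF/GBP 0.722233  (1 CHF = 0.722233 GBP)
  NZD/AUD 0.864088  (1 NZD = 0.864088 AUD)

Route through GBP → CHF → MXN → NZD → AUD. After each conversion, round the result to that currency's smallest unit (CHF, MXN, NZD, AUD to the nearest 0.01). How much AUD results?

GBP 840,000.00 ÷ 0.722233 = CHF 1,163,059.57
CHF 1,163,059.57 ÷ 0.0557297 = MXN 20,869,654.24
MXN 20,869,654.24 × 0.0848837 = NZD 1,771,493.47
NZD 1,771,493.47 × 0.864088 = AUD 1,530,726.25

AUD 1,530,726.25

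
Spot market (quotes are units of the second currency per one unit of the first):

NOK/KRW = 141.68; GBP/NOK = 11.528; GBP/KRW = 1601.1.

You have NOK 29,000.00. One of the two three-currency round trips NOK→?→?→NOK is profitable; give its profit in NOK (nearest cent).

Profitable loop is NOK → KRW → GBP → NOK:
NOK 29,000.00 × 141.68 = KRW 4,108,720
KRW 4,108,720 ÷ 1601.1 = GBP 2,566.19
GBP 2,566.19 × 11.528 = NOK 29,582.99
Profit = NOK 29,582.99 − NOK 29,000.00

Profit: NOK 582.99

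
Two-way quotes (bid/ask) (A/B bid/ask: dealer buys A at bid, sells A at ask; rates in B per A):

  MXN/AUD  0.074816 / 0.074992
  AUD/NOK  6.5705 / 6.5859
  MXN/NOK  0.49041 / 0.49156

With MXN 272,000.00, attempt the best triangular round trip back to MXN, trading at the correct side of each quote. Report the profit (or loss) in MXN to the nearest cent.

Net profit: MXN 10.25

Best loop MXN → AUD → NOK → MXN:
MXN 272,000.00 × 0.074816 (sell MXN at bid) = AUD 20,349.95
AUD 20,349.95 × 6.5705 (sell AUD at bid) = NOK 133,709.36
NOK 133,709.36 ÷ 0.49156 (buy MXN at ask) = MXN 272,010.25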